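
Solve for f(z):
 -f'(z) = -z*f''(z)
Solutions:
 f(z) = C1 + C2*z^2


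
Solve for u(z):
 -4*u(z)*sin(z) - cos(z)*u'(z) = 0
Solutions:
 u(z) = C1*cos(z)^4


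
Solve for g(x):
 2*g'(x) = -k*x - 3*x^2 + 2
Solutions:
 g(x) = C1 - k*x^2/4 - x^3/2 + x


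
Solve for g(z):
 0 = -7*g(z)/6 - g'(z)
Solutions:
 g(z) = C1*exp(-7*z/6)


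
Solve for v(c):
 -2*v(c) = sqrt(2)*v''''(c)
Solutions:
 v(c) = (C1*sin(2^(5/8)*c/2) + C2*cos(2^(5/8)*c/2))*exp(-2^(5/8)*c/2) + (C3*sin(2^(5/8)*c/2) + C4*cos(2^(5/8)*c/2))*exp(2^(5/8)*c/2)


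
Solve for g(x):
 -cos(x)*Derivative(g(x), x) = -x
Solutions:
 g(x) = C1 + Integral(x/cos(x), x)


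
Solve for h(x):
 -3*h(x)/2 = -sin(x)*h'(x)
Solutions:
 h(x) = C1*(cos(x) - 1)^(3/4)/(cos(x) + 1)^(3/4)


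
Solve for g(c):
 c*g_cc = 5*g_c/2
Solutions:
 g(c) = C1 + C2*c^(7/2)


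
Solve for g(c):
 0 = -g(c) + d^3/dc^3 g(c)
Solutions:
 g(c) = C3*exp(c) + (C1*sin(sqrt(3)*c/2) + C2*cos(sqrt(3)*c/2))*exp(-c/2)


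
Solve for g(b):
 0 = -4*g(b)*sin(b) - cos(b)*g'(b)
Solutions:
 g(b) = C1*cos(b)^4


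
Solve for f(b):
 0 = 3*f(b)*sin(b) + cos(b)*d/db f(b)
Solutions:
 f(b) = C1*cos(b)^3


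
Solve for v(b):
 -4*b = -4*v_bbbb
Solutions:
 v(b) = C1 + C2*b + C3*b^2 + C4*b^3 + b^5/120


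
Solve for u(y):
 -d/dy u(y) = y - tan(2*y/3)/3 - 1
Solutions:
 u(y) = C1 - y^2/2 + y - log(cos(2*y/3))/2


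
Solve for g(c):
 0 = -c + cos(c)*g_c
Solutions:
 g(c) = C1 + Integral(c/cos(c), c)


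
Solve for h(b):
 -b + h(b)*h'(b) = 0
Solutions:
 h(b) = -sqrt(C1 + b^2)
 h(b) = sqrt(C1 + b^2)


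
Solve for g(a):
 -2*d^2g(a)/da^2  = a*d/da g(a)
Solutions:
 g(a) = C1 + C2*erf(a/2)


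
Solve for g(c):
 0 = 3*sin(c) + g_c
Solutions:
 g(c) = C1 + 3*cos(c)


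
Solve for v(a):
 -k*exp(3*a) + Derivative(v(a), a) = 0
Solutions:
 v(a) = C1 + k*exp(3*a)/3


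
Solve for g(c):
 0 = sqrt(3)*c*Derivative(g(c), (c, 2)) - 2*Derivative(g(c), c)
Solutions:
 g(c) = C1 + C2*c^(1 + 2*sqrt(3)/3)


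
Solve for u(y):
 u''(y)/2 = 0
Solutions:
 u(y) = C1 + C2*y


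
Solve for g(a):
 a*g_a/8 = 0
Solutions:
 g(a) = C1


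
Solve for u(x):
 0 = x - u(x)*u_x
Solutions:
 u(x) = -sqrt(C1 + x^2)
 u(x) = sqrt(C1 + x^2)


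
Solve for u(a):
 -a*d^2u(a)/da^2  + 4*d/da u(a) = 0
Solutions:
 u(a) = C1 + C2*a^5


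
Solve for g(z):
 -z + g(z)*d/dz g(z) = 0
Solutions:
 g(z) = -sqrt(C1 + z^2)
 g(z) = sqrt(C1 + z^2)


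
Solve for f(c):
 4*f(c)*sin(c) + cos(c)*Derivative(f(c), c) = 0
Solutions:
 f(c) = C1*cos(c)^4


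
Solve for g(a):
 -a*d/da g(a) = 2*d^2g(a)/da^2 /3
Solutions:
 g(a) = C1 + C2*erf(sqrt(3)*a/2)


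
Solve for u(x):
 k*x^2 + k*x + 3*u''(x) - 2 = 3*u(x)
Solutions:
 u(x) = C1*exp(-x) + C2*exp(x) + k*x^2/3 + k*x/3 + 2*k/3 - 2/3


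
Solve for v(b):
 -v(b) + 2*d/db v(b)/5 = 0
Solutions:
 v(b) = C1*exp(5*b/2)


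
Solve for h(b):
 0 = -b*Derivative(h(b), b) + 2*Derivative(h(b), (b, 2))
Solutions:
 h(b) = C1 + C2*erfi(b/2)


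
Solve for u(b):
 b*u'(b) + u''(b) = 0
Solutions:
 u(b) = C1 + C2*erf(sqrt(2)*b/2)


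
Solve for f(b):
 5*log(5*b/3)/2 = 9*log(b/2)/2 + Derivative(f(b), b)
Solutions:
 f(b) = C1 - 2*b*log(b) + 2*b + b*log(400*sqrt(30)/27)


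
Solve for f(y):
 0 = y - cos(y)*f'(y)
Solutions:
 f(y) = C1 + Integral(y/cos(y), y)


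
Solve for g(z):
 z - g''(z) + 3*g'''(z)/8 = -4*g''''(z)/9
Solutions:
 g(z) = C1 + C2*z + C3*exp(3*z*(-9 + sqrt(1105))/64) + C4*exp(-3*z*(9 + sqrt(1105))/64) + z^3/6 + 3*z^2/16


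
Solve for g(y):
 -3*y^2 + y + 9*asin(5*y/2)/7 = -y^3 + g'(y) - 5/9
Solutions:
 g(y) = C1 + y^4/4 - y^3 + y^2/2 + 9*y*asin(5*y/2)/7 + 5*y/9 + 9*sqrt(4 - 25*y^2)/35


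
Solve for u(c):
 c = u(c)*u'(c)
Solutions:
 u(c) = -sqrt(C1 + c^2)
 u(c) = sqrt(C1 + c^2)


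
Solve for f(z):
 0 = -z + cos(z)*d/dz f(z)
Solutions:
 f(z) = C1 + Integral(z/cos(z), z)


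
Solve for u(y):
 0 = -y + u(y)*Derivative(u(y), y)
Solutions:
 u(y) = -sqrt(C1 + y^2)
 u(y) = sqrt(C1 + y^2)


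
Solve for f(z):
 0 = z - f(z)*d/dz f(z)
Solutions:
 f(z) = -sqrt(C1 + z^2)
 f(z) = sqrt(C1 + z^2)


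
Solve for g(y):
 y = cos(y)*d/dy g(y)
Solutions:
 g(y) = C1 + Integral(y/cos(y), y)


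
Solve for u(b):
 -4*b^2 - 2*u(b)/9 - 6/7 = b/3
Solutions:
 u(b) = -18*b^2 - 3*b/2 - 27/7


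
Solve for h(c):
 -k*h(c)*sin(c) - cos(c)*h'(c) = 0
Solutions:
 h(c) = C1*exp(k*log(cos(c)))


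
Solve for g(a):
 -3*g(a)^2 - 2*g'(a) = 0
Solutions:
 g(a) = 2/(C1 + 3*a)


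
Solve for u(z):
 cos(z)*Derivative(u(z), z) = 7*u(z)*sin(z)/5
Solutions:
 u(z) = C1/cos(z)^(7/5)


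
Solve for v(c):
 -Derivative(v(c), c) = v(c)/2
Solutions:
 v(c) = C1*exp(-c/2)


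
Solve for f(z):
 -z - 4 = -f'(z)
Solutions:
 f(z) = C1 + z^2/2 + 4*z


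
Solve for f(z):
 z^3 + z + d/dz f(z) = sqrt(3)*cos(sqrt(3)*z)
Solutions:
 f(z) = C1 - z^4/4 - z^2/2 + sin(sqrt(3)*z)


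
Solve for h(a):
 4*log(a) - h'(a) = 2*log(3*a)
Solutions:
 h(a) = C1 + 2*a*log(a) - a*log(9) - 2*a


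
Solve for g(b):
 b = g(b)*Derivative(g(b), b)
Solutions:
 g(b) = -sqrt(C1 + b^2)
 g(b) = sqrt(C1 + b^2)


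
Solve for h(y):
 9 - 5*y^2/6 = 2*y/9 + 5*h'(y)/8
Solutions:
 h(y) = C1 - 4*y^3/9 - 8*y^2/45 + 72*y/5


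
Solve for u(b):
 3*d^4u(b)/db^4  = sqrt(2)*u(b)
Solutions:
 u(b) = C1*exp(-2^(1/8)*3^(3/4)*b/3) + C2*exp(2^(1/8)*3^(3/4)*b/3) + C3*sin(2^(1/8)*3^(3/4)*b/3) + C4*cos(2^(1/8)*3^(3/4)*b/3)


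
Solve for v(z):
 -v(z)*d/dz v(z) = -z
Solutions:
 v(z) = -sqrt(C1 + z^2)
 v(z) = sqrt(C1 + z^2)


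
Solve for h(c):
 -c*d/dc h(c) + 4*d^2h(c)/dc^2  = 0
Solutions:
 h(c) = C1 + C2*erfi(sqrt(2)*c/4)


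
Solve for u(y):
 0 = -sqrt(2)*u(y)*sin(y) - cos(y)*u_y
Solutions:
 u(y) = C1*cos(y)^(sqrt(2))


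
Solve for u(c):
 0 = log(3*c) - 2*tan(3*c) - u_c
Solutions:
 u(c) = C1 + c*log(c) - c + c*log(3) + 2*log(cos(3*c))/3


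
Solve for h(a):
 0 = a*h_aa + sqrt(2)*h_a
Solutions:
 h(a) = C1 + C2*a^(1 - sqrt(2))


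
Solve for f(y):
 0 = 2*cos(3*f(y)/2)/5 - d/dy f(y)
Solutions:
 -2*y/5 - log(sin(3*f(y)/2) - 1)/3 + log(sin(3*f(y)/2) + 1)/3 = C1


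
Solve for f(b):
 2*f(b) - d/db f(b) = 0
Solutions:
 f(b) = C1*exp(2*b)


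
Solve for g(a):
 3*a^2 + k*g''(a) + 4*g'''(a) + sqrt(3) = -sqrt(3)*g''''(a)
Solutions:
 g(a) = C1 + C2*a + C3*exp(sqrt(3)*a*(sqrt(-sqrt(3)*k + 4) - 2)/3) + C4*exp(-sqrt(3)*a*(sqrt(-sqrt(3)*k + 4) + 2)/3) - a^4/(4*k) + 4*a^3/k^2 + a^2*(-sqrt(3)/2 + 3*sqrt(3)/k - 48/k^2)/k


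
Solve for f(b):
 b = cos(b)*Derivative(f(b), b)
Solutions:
 f(b) = C1 + Integral(b/cos(b), b)


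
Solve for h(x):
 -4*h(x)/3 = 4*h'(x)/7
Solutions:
 h(x) = C1*exp(-7*x/3)


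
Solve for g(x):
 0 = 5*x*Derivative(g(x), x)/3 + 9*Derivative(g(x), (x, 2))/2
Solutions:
 g(x) = C1 + C2*erf(sqrt(15)*x/9)


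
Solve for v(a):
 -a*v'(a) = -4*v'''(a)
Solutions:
 v(a) = C1 + Integral(C2*airyai(2^(1/3)*a/2) + C3*airybi(2^(1/3)*a/2), a)


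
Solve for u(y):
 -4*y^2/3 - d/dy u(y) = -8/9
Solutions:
 u(y) = C1 - 4*y^3/9 + 8*y/9


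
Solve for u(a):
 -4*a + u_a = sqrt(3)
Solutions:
 u(a) = C1 + 2*a^2 + sqrt(3)*a


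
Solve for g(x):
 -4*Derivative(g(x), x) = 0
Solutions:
 g(x) = C1


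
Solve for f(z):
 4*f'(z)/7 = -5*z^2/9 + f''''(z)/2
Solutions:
 f(z) = C1 + C4*exp(2*7^(2/3)*z/7) - 35*z^3/108 + (C2*sin(sqrt(3)*7^(2/3)*z/7) + C3*cos(sqrt(3)*7^(2/3)*z/7))*exp(-7^(2/3)*z/7)


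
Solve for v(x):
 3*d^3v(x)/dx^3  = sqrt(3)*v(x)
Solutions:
 v(x) = C3*exp(3^(5/6)*x/3) + (C1*sin(3^(1/3)*x/2) + C2*cos(3^(1/3)*x/2))*exp(-3^(5/6)*x/6)


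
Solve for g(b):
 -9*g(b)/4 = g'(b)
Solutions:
 g(b) = C1*exp(-9*b/4)


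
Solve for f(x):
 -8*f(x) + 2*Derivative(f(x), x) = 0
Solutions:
 f(x) = C1*exp(4*x)


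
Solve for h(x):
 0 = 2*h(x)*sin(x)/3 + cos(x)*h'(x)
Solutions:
 h(x) = C1*cos(x)^(2/3)


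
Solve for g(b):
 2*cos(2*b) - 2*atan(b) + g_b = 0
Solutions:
 g(b) = C1 + 2*b*atan(b) - log(b^2 + 1) - sin(2*b)


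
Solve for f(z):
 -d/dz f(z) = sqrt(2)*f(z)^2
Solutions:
 f(z) = 1/(C1 + sqrt(2)*z)


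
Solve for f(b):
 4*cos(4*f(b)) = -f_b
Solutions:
 f(b) = -asin((C1 + exp(32*b))/(C1 - exp(32*b)))/4 + pi/4
 f(b) = asin((C1 + exp(32*b))/(C1 - exp(32*b)))/4


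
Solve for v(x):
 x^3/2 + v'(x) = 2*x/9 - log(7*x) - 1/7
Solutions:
 v(x) = C1 - x^4/8 + x^2/9 - x*log(x) - x*log(7) + 6*x/7


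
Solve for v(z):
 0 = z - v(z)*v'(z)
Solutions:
 v(z) = -sqrt(C1 + z^2)
 v(z) = sqrt(C1 + z^2)


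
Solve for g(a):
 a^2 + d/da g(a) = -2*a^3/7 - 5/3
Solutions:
 g(a) = C1 - a^4/14 - a^3/3 - 5*a/3


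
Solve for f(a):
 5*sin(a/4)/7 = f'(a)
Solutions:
 f(a) = C1 - 20*cos(a/4)/7


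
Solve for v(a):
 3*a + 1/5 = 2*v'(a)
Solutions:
 v(a) = C1 + 3*a^2/4 + a/10


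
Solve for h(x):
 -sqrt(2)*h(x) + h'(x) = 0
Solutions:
 h(x) = C1*exp(sqrt(2)*x)


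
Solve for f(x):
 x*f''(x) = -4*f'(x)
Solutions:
 f(x) = C1 + C2/x^3


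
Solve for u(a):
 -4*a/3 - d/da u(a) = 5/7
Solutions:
 u(a) = C1 - 2*a^2/3 - 5*a/7


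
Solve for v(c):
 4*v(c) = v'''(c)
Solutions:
 v(c) = C3*exp(2^(2/3)*c) + (C1*sin(2^(2/3)*sqrt(3)*c/2) + C2*cos(2^(2/3)*sqrt(3)*c/2))*exp(-2^(2/3)*c/2)


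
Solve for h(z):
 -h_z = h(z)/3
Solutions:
 h(z) = C1*exp(-z/3)


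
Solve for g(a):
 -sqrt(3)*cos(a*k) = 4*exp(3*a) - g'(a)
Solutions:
 g(a) = C1 + 4*exp(3*a)/3 + sqrt(3)*sin(a*k)/k


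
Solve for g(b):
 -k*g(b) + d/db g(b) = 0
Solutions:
 g(b) = C1*exp(b*k)


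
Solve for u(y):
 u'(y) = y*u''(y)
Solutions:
 u(y) = C1 + C2*y^2


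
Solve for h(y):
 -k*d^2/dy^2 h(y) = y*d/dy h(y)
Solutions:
 h(y) = C1 + C2*sqrt(k)*erf(sqrt(2)*y*sqrt(1/k)/2)


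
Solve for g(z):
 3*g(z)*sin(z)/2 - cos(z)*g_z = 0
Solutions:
 g(z) = C1/cos(z)^(3/2)


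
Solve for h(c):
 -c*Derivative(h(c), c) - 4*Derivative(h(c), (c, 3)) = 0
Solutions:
 h(c) = C1 + Integral(C2*airyai(-2^(1/3)*c/2) + C3*airybi(-2^(1/3)*c/2), c)


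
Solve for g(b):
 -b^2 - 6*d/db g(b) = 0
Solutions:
 g(b) = C1 - b^3/18


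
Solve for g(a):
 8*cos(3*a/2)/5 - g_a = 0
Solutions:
 g(a) = C1 + 16*sin(3*a/2)/15


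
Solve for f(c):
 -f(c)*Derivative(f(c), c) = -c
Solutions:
 f(c) = -sqrt(C1 + c^2)
 f(c) = sqrt(C1 + c^2)


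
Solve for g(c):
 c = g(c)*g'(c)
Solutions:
 g(c) = -sqrt(C1 + c^2)
 g(c) = sqrt(C1 + c^2)


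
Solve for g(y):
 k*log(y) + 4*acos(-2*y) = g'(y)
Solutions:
 g(y) = C1 + k*y*(log(y) - 1) + 4*y*acos(-2*y) + 2*sqrt(1 - 4*y^2)


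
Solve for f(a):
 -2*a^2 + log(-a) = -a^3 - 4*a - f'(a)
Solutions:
 f(a) = C1 - a^4/4 + 2*a^3/3 - 2*a^2 - a*log(-a) + a


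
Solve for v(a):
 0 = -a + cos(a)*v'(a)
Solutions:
 v(a) = C1 + Integral(a/cos(a), a)


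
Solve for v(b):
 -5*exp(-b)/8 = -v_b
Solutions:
 v(b) = C1 - 5*exp(-b)/8


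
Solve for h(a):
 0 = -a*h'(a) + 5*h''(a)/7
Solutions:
 h(a) = C1 + C2*erfi(sqrt(70)*a/10)


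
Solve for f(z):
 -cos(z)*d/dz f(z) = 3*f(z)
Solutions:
 f(z) = C1*(sin(z) - 1)^(3/2)/(sin(z) + 1)^(3/2)


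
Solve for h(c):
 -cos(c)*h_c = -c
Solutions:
 h(c) = C1 + Integral(c/cos(c), c)


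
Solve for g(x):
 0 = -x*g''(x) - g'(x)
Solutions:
 g(x) = C1 + C2*log(x)


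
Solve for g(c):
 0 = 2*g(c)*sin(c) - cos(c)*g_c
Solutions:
 g(c) = C1/cos(c)^2


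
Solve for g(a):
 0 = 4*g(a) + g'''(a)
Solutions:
 g(a) = C3*exp(-2^(2/3)*a) + (C1*sin(2^(2/3)*sqrt(3)*a/2) + C2*cos(2^(2/3)*sqrt(3)*a/2))*exp(2^(2/3)*a/2)


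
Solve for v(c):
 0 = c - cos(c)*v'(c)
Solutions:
 v(c) = C1 + Integral(c/cos(c), c)


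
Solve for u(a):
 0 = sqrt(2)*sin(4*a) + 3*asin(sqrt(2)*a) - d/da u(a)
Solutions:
 u(a) = C1 + 3*a*asin(sqrt(2)*a) + 3*sqrt(2)*sqrt(1 - 2*a^2)/2 - sqrt(2)*cos(4*a)/4


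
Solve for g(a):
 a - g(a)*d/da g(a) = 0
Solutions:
 g(a) = -sqrt(C1 + a^2)
 g(a) = sqrt(C1 + a^2)


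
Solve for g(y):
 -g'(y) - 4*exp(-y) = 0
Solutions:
 g(y) = C1 + 4*exp(-y)


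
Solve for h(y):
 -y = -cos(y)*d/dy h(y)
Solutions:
 h(y) = C1 + Integral(y/cos(y), y)


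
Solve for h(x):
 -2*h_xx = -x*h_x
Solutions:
 h(x) = C1 + C2*erfi(x/2)


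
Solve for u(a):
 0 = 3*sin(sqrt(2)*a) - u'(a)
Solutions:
 u(a) = C1 - 3*sqrt(2)*cos(sqrt(2)*a)/2


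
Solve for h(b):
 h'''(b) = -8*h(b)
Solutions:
 h(b) = C3*exp(-2*b) + (C1*sin(sqrt(3)*b) + C2*cos(sqrt(3)*b))*exp(b)


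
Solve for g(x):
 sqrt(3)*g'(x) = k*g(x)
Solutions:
 g(x) = C1*exp(sqrt(3)*k*x/3)


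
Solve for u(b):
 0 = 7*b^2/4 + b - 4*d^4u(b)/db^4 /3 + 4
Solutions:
 u(b) = C1 + C2*b + C3*b^2 + C4*b^3 + 7*b^6/1920 + b^5/160 + b^4/8


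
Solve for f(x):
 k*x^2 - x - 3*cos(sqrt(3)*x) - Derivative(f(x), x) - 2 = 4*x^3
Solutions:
 f(x) = C1 + k*x^3/3 - x^4 - x^2/2 - 2*x - sqrt(3)*sin(sqrt(3)*x)


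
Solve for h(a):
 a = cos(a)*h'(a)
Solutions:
 h(a) = C1 + Integral(a/cos(a), a)


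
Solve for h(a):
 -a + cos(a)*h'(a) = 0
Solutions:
 h(a) = C1 + Integral(a/cos(a), a)


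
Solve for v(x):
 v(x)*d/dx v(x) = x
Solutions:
 v(x) = -sqrt(C1 + x^2)
 v(x) = sqrt(C1 + x^2)


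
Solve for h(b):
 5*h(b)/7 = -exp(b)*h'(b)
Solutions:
 h(b) = C1*exp(5*exp(-b)/7)


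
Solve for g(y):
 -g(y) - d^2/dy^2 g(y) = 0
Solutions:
 g(y) = C1*sin(y) + C2*cos(y)


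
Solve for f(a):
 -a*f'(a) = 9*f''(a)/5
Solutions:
 f(a) = C1 + C2*erf(sqrt(10)*a/6)


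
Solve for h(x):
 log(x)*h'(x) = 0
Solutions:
 h(x) = C1


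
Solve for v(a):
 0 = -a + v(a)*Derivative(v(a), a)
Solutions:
 v(a) = -sqrt(C1 + a^2)
 v(a) = sqrt(C1 + a^2)


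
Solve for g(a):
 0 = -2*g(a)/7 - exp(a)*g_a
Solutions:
 g(a) = C1*exp(2*exp(-a)/7)


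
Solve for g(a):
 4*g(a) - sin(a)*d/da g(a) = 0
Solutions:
 g(a) = C1*(cos(a)^2 - 2*cos(a) + 1)/(cos(a)^2 + 2*cos(a) + 1)


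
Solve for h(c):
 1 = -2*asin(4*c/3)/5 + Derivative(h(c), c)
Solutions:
 h(c) = C1 + 2*c*asin(4*c/3)/5 + c + sqrt(9 - 16*c^2)/10


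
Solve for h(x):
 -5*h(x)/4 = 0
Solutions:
 h(x) = 0


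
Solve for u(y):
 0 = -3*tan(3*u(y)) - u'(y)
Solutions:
 u(y) = -asin(C1*exp(-9*y))/3 + pi/3
 u(y) = asin(C1*exp(-9*y))/3


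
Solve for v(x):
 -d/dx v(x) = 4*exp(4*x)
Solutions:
 v(x) = C1 - exp(4*x)


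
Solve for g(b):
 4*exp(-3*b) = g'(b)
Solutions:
 g(b) = C1 - 4*exp(-3*b)/3


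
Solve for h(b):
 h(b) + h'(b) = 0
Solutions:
 h(b) = C1*exp(-b)


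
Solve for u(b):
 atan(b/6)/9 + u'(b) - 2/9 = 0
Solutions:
 u(b) = C1 - b*atan(b/6)/9 + 2*b/9 + log(b^2 + 36)/3


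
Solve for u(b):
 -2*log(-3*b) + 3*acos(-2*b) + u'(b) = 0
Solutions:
 u(b) = C1 + 2*b*log(-b) - 3*b*acos(-2*b) - 2*b + 2*b*log(3) - 3*sqrt(1 - 4*b^2)/2


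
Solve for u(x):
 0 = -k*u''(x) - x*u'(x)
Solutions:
 u(x) = C1 + C2*sqrt(k)*erf(sqrt(2)*x*sqrt(1/k)/2)


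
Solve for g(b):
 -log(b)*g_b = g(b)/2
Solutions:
 g(b) = C1*exp(-li(b)/2)


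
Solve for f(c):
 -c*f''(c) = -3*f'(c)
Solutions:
 f(c) = C1 + C2*c^4


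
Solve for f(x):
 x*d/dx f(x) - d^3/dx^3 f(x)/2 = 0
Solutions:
 f(x) = C1 + Integral(C2*airyai(2^(1/3)*x) + C3*airybi(2^(1/3)*x), x)


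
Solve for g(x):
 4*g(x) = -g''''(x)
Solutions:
 g(x) = (C1*sin(x) + C2*cos(x))*exp(-x) + (C3*sin(x) + C4*cos(x))*exp(x)


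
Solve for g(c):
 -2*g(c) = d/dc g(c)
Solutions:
 g(c) = C1*exp(-2*c)


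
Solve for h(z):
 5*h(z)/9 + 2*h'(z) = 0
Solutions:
 h(z) = C1*exp(-5*z/18)


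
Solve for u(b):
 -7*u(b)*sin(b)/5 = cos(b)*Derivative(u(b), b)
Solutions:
 u(b) = C1*cos(b)^(7/5)


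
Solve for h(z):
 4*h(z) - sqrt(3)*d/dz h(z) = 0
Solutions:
 h(z) = C1*exp(4*sqrt(3)*z/3)


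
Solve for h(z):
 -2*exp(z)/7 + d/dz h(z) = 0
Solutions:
 h(z) = C1 + 2*exp(z)/7


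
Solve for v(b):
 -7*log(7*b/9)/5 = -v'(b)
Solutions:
 v(b) = C1 + 7*b*log(b)/5 - 14*b*log(3)/5 - 7*b/5 + 7*b*log(7)/5


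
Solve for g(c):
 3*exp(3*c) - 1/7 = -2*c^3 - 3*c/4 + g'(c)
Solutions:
 g(c) = C1 + c^4/2 + 3*c^2/8 - c/7 + exp(3*c)


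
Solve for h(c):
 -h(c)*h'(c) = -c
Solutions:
 h(c) = -sqrt(C1 + c^2)
 h(c) = sqrt(C1 + c^2)


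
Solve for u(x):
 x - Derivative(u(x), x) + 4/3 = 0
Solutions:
 u(x) = C1 + x^2/2 + 4*x/3


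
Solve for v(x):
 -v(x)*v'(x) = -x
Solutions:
 v(x) = -sqrt(C1 + x^2)
 v(x) = sqrt(C1 + x^2)


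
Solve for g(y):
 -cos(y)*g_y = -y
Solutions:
 g(y) = C1 + Integral(y/cos(y), y)


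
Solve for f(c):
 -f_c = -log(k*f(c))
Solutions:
 li(k*f(c))/k = C1 + c


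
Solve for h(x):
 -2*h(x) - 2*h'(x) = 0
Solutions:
 h(x) = C1*exp(-x)


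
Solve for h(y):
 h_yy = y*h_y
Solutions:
 h(y) = C1 + C2*erfi(sqrt(2)*y/2)


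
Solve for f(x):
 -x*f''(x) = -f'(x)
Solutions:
 f(x) = C1 + C2*x^2


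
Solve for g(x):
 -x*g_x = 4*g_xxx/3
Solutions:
 g(x) = C1 + Integral(C2*airyai(-6^(1/3)*x/2) + C3*airybi(-6^(1/3)*x/2), x)


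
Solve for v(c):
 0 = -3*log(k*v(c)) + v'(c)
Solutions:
 li(k*v(c))/k = C1 + 3*c


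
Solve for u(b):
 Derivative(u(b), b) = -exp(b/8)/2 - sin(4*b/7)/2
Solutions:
 u(b) = C1 - 4*exp(b/8) + 7*cos(4*b/7)/8


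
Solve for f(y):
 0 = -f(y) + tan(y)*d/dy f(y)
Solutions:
 f(y) = C1*sin(y)


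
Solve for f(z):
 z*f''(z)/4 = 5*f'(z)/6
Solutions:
 f(z) = C1 + C2*z^(13/3)


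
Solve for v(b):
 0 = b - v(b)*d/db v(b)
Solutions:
 v(b) = -sqrt(C1 + b^2)
 v(b) = sqrt(C1 + b^2)


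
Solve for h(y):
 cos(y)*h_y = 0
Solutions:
 h(y) = C1


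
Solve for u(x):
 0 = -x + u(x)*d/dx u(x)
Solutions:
 u(x) = -sqrt(C1 + x^2)
 u(x) = sqrt(C1 + x^2)


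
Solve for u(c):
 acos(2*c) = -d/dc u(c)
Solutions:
 u(c) = C1 - c*acos(2*c) + sqrt(1 - 4*c^2)/2


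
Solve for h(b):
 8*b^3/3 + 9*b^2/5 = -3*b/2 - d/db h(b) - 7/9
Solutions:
 h(b) = C1 - 2*b^4/3 - 3*b^3/5 - 3*b^2/4 - 7*b/9


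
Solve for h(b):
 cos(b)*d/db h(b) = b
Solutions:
 h(b) = C1 + Integral(b/cos(b), b)


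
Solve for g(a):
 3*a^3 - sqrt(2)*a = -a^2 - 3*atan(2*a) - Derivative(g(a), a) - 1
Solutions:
 g(a) = C1 - 3*a^4/4 - a^3/3 + sqrt(2)*a^2/2 - 3*a*atan(2*a) - a + 3*log(4*a^2 + 1)/4


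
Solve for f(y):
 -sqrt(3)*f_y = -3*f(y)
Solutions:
 f(y) = C1*exp(sqrt(3)*y)


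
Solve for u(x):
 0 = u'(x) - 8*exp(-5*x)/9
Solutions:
 u(x) = C1 - 8*exp(-5*x)/45


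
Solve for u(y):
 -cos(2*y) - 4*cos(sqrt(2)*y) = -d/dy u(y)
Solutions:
 u(y) = C1 + sin(2*y)/2 + 2*sqrt(2)*sin(sqrt(2)*y)


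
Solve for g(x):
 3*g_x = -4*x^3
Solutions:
 g(x) = C1 - x^4/3


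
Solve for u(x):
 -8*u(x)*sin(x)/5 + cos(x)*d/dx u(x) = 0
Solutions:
 u(x) = C1/cos(x)^(8/5)


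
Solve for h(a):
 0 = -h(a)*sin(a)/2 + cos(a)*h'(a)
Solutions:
 h(a) = C1/sqrt(cos(a))


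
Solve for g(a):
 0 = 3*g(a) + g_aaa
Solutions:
 g(a) = C3*exp(-3^(1/3)*a) + (C1*sin(3^(5/6)*a/2) + C2*cos(3^(5/6)*a/2))*exp(3^(1/3)*a/2)


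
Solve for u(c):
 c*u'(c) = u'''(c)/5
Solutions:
 u(c) = C1 + Integral(C2*airyai(5^(1/3)*c) + C3*airybi(5^(1/3)*c), c)


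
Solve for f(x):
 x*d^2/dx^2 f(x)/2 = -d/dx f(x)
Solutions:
 f(x) = C1 + C2/x


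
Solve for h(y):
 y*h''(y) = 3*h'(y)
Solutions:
 h(y) = C1 + C2*y^4


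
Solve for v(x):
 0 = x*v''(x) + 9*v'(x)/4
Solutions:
 v(x) = C1 + C2/x^(5/4)


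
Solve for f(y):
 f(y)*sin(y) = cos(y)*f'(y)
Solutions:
 f(y) = C1/cos(y)


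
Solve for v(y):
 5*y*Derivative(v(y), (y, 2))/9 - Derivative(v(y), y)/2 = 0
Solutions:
 v(y) = C1 + C2*y^(19/10)


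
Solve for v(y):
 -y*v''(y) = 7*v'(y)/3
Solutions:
 v(y) = C1 + C2/y^(4/3)


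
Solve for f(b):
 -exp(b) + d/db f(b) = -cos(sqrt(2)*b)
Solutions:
 f(b) = C1 + exp(b) - sqrt(2)*sin(sqrt(2)*b)/2


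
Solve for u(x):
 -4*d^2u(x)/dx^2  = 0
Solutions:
 u(x) = C1 + C2*x


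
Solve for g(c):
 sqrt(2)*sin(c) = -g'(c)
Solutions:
 g(c) = C1 + sqrt(2)*cos(c)


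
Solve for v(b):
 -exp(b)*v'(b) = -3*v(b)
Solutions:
 v(b) = C1*exp(-3*exp(-b))


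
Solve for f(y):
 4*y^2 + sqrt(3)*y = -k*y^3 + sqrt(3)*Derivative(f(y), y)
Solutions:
 f(y) = C1 + sqrt(3)*k*y^4/12 + 4*sqrt(3)*y^3/9 + y^2/2


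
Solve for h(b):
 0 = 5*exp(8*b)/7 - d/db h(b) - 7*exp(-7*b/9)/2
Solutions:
 h(b) = C1 + 5*exp(8*b)/56 + 9*exp(-7*b/9)/2


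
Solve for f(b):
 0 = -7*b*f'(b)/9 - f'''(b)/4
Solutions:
 f(b) = C1 + Integral(C2*airyai(-84^(1/3)*b/3) + C3*airybi(-84^(1/3)*b/3), b)


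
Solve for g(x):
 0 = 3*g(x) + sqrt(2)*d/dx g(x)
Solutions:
 g(x) = C1*exp(-3*sqrt(2)*x/2)


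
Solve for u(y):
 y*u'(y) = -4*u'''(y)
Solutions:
 u(y) = C1 + Integral(C2*airyai(-2^(1/3)*y/2) + C3*airybi(-2^(1/3)*y/2), y)


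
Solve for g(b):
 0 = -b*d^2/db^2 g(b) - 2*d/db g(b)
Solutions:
 g(b) = C1 + C2/b


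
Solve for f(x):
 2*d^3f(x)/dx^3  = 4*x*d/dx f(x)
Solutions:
 f(x) = C1 + Integral(C2*airyai(2^(1/3)*x) + C3*airybi(2^(1/3)*x), x)


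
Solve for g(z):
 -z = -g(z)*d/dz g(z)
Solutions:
 g(z) = -sqrt(C1 + z^2)
 g(z) = sqrt(C1 + z^2)


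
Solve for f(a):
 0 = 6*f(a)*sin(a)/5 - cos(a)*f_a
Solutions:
 f(a) = C1/cos(a)^(6/5)


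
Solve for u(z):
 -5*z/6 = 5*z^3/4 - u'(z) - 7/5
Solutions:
 u(z) = C1 + 5*z^4/16 + 5*z^2/12 - 7*z/5


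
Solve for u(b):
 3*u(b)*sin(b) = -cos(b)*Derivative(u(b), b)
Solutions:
 u(b) = C1*cos(b)^3


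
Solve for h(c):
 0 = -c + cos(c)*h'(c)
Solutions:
 h(c) = C1 + Integral(c/cos(c), c)


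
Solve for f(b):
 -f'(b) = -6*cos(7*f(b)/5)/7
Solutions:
 -6*b/7 - 5*log(sin(7*f(b)/5) - 1)/14 + 5*log(sin(7*f(b)/5) + 1)/14 = C1


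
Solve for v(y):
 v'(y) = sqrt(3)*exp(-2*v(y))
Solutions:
 v(y) = log(-sqrt(C1 + 2*sqrt(3)*y))
 v(y) = log(C1 + 2*sqrt(3)*y)/2


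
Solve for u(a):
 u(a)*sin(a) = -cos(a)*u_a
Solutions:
 u(a) = C1*cos(a)


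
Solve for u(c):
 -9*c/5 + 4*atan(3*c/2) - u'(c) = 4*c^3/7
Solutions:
 u(c) = C1 - c^4/7 - 9*c^2/10 + 4*c*atan(3*c/2) - 4*log(9*c^2 + 4)/3


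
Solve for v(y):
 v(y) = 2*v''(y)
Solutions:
 v(y) = C1*exp(-sqrt(2)*y/2) + C2*exp(sqrt(2)*y/2)


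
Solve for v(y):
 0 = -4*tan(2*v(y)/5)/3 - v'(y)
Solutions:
 v(y) = -5*asin(C1*exp(-8*y/15))/2 + 5*pi/2
 v(y) = 5*asin(C1*exp(-8*y/15))/2


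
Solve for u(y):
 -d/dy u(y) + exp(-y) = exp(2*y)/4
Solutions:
 u(y) = C1 - exp(2*y)/8 - exp(-y)


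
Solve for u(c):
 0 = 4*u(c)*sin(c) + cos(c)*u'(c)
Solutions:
 u(c) = C1*cos(c)^4


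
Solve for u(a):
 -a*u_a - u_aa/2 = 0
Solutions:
 u(a) = C1 + C2*erf(a)


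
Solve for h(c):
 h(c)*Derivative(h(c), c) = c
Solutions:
 h(c) = -sqrt(C1 + c^2)
 h(c) = sqrt(C1 + c^2)


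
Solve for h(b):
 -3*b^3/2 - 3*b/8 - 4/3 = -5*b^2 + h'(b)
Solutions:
 h(b) = C1 - 3*b^4/8 + 5*b^3/3 - 3*b^2/16 - 4*b/3


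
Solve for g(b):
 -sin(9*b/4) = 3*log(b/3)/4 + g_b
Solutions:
 g(b) = C1 - 3*b*log(b)/4 + 3*b/4 + 3*b*log(3)/4 + 4*cos(9*b/4)/9


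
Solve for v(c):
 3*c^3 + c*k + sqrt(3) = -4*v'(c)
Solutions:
 v(c) = C1 - 3*c^4/16 - c^2*k/8 - sqrt(3)*c/4


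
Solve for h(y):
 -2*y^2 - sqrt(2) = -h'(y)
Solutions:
 h(y) = C1 + 2*y^3/3 + sqrt(2)*y


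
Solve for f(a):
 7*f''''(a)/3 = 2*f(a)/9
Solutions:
 f(a) = C1*exp(-2^(1/4)*21^(3/4)*a/21) + C2*exp(2^(1/4)*21^(3/4)*a/21) + C3*sin(2^(1/4)*21^(3/4)*a/21) + C4*cos(2^(1/4)*21^(3/4)*a/21)


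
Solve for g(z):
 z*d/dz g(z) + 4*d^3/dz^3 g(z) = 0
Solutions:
 g(z) = C1 + Integral(C2*airyai(-2^(1/3)*z/2) + C3*airybi(-2^(1/3)*z/2), z)


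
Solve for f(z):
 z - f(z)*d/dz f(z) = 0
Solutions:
 f(z) = -sqrt(C1 + z^2)
 f(z) = sqrt(C1 + z^2)


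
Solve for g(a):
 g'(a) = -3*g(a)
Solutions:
 g(a) = C1*exp(-3*a)


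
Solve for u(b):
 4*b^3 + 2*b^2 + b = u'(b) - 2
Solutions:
 u(b) = C1 + b^4 + 2*b^3/3 + b^2/2 + 2*b


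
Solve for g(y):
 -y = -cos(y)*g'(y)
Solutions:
 g(y) = C1 + Integral(y/cos(y), y)


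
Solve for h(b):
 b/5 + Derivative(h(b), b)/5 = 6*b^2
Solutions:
 h(b) = C1 + 10*b^3 - b^2/2


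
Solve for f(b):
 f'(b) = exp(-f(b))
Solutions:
 f(b) = log(C1 + b)


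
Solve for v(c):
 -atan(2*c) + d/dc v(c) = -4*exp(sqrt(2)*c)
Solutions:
 v(c) = C1 + c*atan(2*c) - 2*sqrt(2)*exp(sqrt(2)*c) - log(4*c^2 + 1)/4


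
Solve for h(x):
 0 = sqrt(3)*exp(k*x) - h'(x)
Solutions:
 h(x) = C1 + sqrt(3)*exp(k*x)/k


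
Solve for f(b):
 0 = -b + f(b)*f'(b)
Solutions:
 f(b) = -sqrt(C1 + b^2)
 f(b) = sqrt(C1 + b^2)


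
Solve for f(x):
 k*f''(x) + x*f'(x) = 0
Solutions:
 f(x) = C1 + C2*sqrt(k)*erf(sqrt(2)*x*sqrt(1/k)/2)


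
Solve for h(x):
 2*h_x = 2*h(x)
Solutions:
 h(x) = C1*exp(x)


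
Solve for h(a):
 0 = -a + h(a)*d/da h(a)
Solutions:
 h(a) = -sqrt(C1 + a^2)
 h(a) = sqrt(C1 + a^2)


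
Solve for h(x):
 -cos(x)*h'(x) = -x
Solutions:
 h(x) = C1 + Integral(x/cos(x), x)


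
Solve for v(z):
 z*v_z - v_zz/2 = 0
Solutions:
 v(z) = C1 + C2*erfi(z)


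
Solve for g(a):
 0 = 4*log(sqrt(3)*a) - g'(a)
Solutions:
 g(a) = C1 + 4*a*log(a) - 4*a + a*log(9)


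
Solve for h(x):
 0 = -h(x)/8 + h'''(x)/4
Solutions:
 h(x) = C3*exp(2^(2/3)*x/2) + (C1*sin(2^(2/3)*sqrt(3)*x/4) + C2*cos(2^(2/3)*sqrt(3)*x/4))*exp(-2^(2/3)*x/4)


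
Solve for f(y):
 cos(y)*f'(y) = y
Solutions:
 f(y) = C1 + Integral(y/cos(y), y)


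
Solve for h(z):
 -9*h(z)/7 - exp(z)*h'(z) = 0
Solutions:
 h(z) = C1*exp(9*exp(-z)/7)


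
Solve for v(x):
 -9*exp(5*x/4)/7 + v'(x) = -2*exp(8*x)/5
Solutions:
 v(x) = C1 + 36*exp(5*x/4)/35 - exp(8*x)/20


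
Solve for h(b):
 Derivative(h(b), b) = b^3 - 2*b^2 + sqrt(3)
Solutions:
 h(b) = C1 + b^4/4 - 2*b^3/3 + sqrt(3)*b


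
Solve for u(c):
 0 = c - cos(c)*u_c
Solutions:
 u(c) = C1 + Integral(c/cos(c), c)


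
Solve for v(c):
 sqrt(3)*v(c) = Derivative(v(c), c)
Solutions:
 v(c) = C1*exp(sqrt(3)*c)


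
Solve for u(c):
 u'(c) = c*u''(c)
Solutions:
 u(c) = C1 + C2*c^2


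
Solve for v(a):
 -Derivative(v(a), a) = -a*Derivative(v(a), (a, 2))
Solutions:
 v(a) = C1 + C2*a^2


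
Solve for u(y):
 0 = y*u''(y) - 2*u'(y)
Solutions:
 u(y) = C1 + C2*y^3


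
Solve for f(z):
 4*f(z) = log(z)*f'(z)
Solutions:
 f(z) = C1*exp(4*li(z))


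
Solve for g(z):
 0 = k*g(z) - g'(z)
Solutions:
 g(z) = C1*exp(k*z)


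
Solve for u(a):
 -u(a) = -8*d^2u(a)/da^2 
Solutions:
 u(a) = C1*exp(-sqrt(2)*a/4) + C2*exp(sqrt(2)*a/4)


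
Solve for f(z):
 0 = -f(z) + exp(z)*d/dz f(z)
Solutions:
 f(z) = C1*exp(-exp(-z))


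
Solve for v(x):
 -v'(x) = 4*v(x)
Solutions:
 v(x) = C1*exp(-4*x)


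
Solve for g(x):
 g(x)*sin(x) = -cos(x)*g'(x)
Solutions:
 g(x) = C1*cos(x)


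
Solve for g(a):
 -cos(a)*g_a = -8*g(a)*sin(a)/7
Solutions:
 g(a) = C1/cos(a)^(8/7)


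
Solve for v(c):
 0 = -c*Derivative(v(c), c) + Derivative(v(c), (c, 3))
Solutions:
 v(c) = C1 + Integral(C2*airyai(c) + C3*airybi(c), c)


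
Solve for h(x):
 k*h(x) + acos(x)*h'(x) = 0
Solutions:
 h(x) = C1*exp(-k*Integral(1/acos(x), x))


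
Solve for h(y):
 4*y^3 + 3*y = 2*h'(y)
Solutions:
 h(y) = C1 + y^4/2 + 3*y^2/4


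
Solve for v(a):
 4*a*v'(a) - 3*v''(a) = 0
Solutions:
 v(a) = C1 + C2*erfi(sqrt(6)*a/3)


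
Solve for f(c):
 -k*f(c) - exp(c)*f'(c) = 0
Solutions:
 f(c) = C1*exp(k*exp(-c))


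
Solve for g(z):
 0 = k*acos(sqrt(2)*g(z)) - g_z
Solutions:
 Integral(1/acos(sqrt(2)*_y), (_y, g(z))) = C1 + k*z


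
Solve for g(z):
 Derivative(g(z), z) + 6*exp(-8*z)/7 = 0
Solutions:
 g(z) = C1 + 3*exp(-8*z)/28


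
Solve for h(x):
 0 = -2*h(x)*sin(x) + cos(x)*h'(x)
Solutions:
 h(x) = C1/cos(x)^2


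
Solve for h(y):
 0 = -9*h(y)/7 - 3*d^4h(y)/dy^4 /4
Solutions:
 h(y) = (C1*sin(3^(1/4)*7^(3/4)*y/7) + C2*cos(3^(1/4)*7^(3/4)*y/7))*exp(-3^(1/4)*7^(3/4)*y/7) + (C3*sin(3^(1/4)*7^(3/4)*y/7) + C4*cos(3^(1/4)*7^(3/4)*y/7))*exp(3^(1/4)*7^(3/4)*y/7)


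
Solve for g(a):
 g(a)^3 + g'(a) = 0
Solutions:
 g(a) = -sqrt(2)*sqrt(-1/(C1 - a))/2
 g(a) = sqrt(2)*sqrt(-1/(C1 - a))/2


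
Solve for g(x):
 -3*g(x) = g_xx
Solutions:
 g(x) = C1*sin(sqrt(3)*x) + C2*cos(sqrt(3)*x)


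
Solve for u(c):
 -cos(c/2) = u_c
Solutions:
 u(c) = C1 - 2*sin(c/2)


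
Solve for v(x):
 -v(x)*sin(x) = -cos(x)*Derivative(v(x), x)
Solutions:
 v(x) = C1/cos(x)


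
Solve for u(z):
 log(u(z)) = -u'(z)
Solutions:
 li(u(z)) = C1 - z


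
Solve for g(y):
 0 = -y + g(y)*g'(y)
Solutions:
 g(y) = -sqrt(C1 + y^2)
 g(y) = sqrt(C1 + y^2)


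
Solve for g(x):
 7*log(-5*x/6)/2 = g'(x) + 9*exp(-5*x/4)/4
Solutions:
 g(x) = C1 + 7*x*log(-x)/2 + 7*x*(-log(6) - 1 + log(5))/2 + 9*exp(-5*x/4)/5


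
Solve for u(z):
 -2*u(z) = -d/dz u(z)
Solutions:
 u(z) = C1*exp(2*z)


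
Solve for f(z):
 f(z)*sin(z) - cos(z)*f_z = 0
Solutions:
 f(z) = C1/cos(z)


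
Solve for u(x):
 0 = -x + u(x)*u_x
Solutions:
 u(x) = -sqrt(C1 + x^2)
 u(x) = sqrt(C1 + x^2)


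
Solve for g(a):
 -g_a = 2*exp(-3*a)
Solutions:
 g(a) = C1 + 2*exp(-3*a)/3


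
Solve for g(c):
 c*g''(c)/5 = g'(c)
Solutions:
 g(c) = C1 + C2*c^6


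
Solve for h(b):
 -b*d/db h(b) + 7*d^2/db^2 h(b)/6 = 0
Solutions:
 h(b) = C1 + C2*erfi(sqrt(21)*b/7)


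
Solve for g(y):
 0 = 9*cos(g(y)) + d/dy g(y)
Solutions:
 g(y) = pi - asin((C1 + exp(18*y))/(C1 - exp(18*y)))
 g(y) = asin((C1 + exp(18*y))/(C1 - exp(18*y)))


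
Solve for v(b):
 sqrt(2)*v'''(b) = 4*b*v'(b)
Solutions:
 v(b) = C1 + Integral(C2*airyai(sqrt(2)*b) + C3*airybi(sqrt(2)*b), b)


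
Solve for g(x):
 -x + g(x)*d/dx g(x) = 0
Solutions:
 g(x) = -sqrt(C1 + x^2)
 g(x) = sqrt(C1 + x^2)


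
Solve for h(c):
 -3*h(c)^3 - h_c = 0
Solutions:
 h(c) = -sqrt(2)*sqrt(-1/(C1 - 3*c))/2
 h(c) = sqrt(2)*sqrt(-1/(C1 - 3*c))/2


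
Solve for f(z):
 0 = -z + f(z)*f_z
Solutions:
 f(z) = -sqrt(C1 + z^2)
 f(z) = sqrt(C1 + z^2)


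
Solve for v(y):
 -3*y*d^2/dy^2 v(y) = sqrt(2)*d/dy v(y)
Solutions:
 v(y) = C1 + C2*y^(1 - sqrt(2)/3)


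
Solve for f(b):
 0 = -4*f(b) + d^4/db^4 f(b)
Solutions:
 f(b) = C1*exp(-sqrt(2)*b) + C2*exp(sqrt(2)*b) + C3*sin(sqrt(2)*b) + C4*cos(sqrt(2)*b)


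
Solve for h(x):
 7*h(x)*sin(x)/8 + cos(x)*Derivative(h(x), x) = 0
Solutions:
 h(x) = C1*cos(x)^(7/8)


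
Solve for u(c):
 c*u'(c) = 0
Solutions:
 u(c) = C1


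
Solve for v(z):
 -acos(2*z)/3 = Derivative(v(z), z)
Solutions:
 v(z) = C1 - z*acos(2*z)/3 + sqrt(1 - 4*z^2)/6


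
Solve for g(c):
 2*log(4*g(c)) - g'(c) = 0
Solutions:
 -Integral(1/(log(_y) + 2*log(2)), (_y, g(c)))/2 = C1 - c


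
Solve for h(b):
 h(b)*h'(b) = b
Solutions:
 h(b) = -sqrt(C1 + b^2)
 h(b) = sqrt(C1 + b^2)


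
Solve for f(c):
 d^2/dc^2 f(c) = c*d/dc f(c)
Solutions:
 f(c) = C1 + C2*erfi(sqrt(2)*c/2)


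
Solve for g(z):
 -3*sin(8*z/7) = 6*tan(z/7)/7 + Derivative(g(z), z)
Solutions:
 g(z) = C1 + 6*log(cos(z/7)) + 21*cos(8*z/7)/8


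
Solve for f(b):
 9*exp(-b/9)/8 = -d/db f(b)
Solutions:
 f(b) = C1 + 81*exp(-b/9)/8


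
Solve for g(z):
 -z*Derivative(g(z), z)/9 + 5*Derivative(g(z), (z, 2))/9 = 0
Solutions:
 g(z) = C1 + C2*erfi(sqrt(10)*z/10)


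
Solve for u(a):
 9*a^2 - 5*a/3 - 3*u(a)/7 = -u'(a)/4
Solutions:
 u(a) = C1*exp(12*a/7) + 21*a^2 + 371*a/18 + 2597/216


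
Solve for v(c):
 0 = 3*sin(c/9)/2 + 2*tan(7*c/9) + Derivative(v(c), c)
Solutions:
 v(c) = C1 + 18*log(cos(7*c/9))/7 + 27*cos(c/9)/2


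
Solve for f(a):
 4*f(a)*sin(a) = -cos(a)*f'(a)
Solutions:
 f(a) = C1*cos(a)^4


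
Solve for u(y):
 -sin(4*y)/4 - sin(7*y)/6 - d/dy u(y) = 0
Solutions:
 u(y) = C1 + cos(4*y)/16 + cos(7*y)/42


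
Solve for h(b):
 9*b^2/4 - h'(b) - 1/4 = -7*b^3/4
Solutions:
 h(b) = C1 + 7*b^4/16 + 3*b^3/4 - b/4


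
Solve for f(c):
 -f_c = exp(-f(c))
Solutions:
 f(c) = log(C1 - c)


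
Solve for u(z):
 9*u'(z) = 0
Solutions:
 u(z) = C1


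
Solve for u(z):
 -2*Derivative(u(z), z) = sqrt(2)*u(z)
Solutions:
 u(z) = C1*exp(-sqrt(2)*z/2)


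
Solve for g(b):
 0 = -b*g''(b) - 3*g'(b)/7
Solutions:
 g(b) = C1 + C2*b^(4/7)


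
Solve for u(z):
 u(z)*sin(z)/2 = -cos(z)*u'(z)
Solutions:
 u(z) = C1*sqrt(cos(z))


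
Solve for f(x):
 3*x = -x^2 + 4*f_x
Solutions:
 f(x) = C1 + x^3/12 + 3*x^2/8


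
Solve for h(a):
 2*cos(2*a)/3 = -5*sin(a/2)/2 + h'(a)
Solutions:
 h(a) = C1 + sin(2*a)/3 - 5*cos(a/2)


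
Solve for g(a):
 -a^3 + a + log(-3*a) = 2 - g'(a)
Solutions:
 g(a) = C1 + a^4/4 - a^2/2 - a*log(-a) + a*(3 - log(3))


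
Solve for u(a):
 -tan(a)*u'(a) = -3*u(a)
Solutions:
 u(a) = C1*sin(a)^3


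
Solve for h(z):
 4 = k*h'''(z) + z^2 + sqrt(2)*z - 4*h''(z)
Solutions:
 h(z) = C1 + C2*z + C3*exp(4*z/k) + z^4/48 + z^3*(k + 2*sqrt(2))/48 + z^2*(k^2 + 2*sqrt(2)*k - 32)/64


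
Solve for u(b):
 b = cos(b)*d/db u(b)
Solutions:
 u(b) = C1 + Integral(b/cos(b), b)


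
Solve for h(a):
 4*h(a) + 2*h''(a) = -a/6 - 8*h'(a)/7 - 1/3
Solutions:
 h(a) = -a/24 + (C1*sin(sqrt(94)*a/7) + C2*cos(sqrt(94)*a/7))*exp(-2*a/7) - 1/14


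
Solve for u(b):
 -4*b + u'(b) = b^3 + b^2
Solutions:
 u(b) = C1 + b^4/4 + b^3/3 + 2*b^2


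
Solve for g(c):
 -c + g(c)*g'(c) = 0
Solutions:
 g(c) = -sqrt(C1 + c^2)
 g(c) = sqrt(C1 + c^2)


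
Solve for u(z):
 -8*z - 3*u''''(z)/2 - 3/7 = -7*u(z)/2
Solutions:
 u(z) = C1*exp(-3^(3/4)*7^(1/4)*z/3) + C2*exp(3^(3/4)*7^(1/4)*z/3) + C3*sin(3^(3/4)*7^(1/4)*z/3) + C4*cos(3^(3/4)*7^(1/4)*z/3) + 16*z/7 + 6/49


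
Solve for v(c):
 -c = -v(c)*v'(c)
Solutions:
 v(c) = -sqrt(C1 + c^2)
 v(c) = sqrt(C1 + c^2)


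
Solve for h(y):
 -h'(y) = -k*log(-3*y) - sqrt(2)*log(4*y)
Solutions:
 h(y) = C1 + y*(k + sqrt(2))*log(y) + y*(-k + k*log(3) + I*pi*k - sqrt(2) + 2*sqrt(2)*log(2))


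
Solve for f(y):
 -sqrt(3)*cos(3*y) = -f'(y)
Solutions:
 f(y) = C1 + sqrt(3)*sin(3*y)/3


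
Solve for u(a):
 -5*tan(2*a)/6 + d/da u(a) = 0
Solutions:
 u(a) = C1 - 5*log(cos(2*a))/12


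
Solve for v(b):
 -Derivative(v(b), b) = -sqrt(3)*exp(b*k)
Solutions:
 v(b) = C1 + sqrt(3)*exp(b*k)/k


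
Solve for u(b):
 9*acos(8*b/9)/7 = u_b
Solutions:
 u(b) = C1 + 9*b*acos(8*b/9)/7 - 9*sqrt(81 - 64*b^2)/56


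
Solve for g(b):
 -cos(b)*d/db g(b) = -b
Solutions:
 g(b) = C1 + Integral(b/cos(b), b)


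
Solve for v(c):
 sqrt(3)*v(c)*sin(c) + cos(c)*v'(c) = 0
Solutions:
 v(c) = C1*cos(c)^(sqrt(3))


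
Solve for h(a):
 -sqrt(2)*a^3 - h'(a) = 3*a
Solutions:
 h(a) = C1 - sqrt(2)*a^4/4 - 3*a^2/2


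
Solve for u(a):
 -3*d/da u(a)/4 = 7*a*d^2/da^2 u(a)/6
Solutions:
 u(a) = C1 + C2*a^(5/14)


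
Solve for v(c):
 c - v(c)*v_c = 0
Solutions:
 v(c) = -sqrt(C1 + c^2)
 v(c) = sqrt(C1 + c^2)


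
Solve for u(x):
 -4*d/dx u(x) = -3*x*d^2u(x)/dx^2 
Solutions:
 u(x) = C1 + C2*x^(7/3)


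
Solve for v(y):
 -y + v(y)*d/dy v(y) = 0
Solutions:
 v(y) = -sqrt(C1 + y^2)
 v(y) = sqrt(C1 + y^2)


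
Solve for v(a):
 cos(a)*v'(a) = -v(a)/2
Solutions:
 v(a) = C1*(sin(a) - 1)^(1/4)/(sin(a) + 1)^(1/4)


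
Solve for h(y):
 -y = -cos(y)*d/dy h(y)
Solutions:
 h(y) = C1 + Integral(y/cos(y), y)


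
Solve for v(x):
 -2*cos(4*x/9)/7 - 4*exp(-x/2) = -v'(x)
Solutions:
 v(x) = C1 + 9*sin(4*x/9)/14 - 8*exp(-x/2)


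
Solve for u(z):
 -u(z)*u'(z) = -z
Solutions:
 u(z) = -sqrt(C1 + z^2)
 u(z) = sqrt(C1 + z^2)


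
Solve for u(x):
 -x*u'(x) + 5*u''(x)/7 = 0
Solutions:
 u(x) = C1 + C2*erfi(sqrt(70)*x/10)


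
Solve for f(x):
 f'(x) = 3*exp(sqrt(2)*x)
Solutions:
 f(x) = C1 + 3*sqrt(2)*exp(sqrt(2)*x)/2


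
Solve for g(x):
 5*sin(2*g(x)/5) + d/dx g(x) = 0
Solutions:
 5*x + 5*log(cos(2*g(x)/5) - 1)/4 - 5*log(cos(2*g(x)/5) + 1)/4 = C1


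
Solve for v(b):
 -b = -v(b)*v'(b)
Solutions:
 v(b) = -sqrt(C1 + b^2)
 v(b) = sqrt(C1 + b^2)


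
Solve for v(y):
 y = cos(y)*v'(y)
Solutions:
 v(y) = C1 + Integral(y/cos(y), y)


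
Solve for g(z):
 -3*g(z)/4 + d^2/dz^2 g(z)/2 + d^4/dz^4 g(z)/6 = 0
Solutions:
 g(z) = C1*exp(-sqrt(6)*z*sqrt(-1 + sqrt(3))/2) + C2*exp(sqrt(6)*z*sqrt(-1 + sqrt(3))/2) + C3*sin(sqrt(6)*z*sqrt(1 + sqrt(3))/2) + C4*cos(sqrt(6)*z*sqrt(1 + sqrt(3))/2)


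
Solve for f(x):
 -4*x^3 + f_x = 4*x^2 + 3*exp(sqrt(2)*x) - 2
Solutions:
 f(x) = C1 + x^4 + 4*x^3/3 - 2*x + 3*sqrt(2)*exp(sqrt(2)*x)/2


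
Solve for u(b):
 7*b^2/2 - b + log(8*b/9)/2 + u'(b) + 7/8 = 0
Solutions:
 u(b) = C1 - 7*b^3/6 + b^2/2 - b*log(b)/2 - 3*b*log(2)/2 - 3*b/8 + b*log(3)


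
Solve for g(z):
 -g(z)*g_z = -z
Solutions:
 g(z) = -sqrt(C1 + z^2)
 g(z) = sqrt(C1 + z^2)


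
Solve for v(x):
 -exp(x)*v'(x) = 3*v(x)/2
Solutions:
 v(x) = C1*exp(3*exp(-x)/2)


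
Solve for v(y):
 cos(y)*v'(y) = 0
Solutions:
 v(y) = C1


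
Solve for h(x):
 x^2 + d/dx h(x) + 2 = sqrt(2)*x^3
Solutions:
 h(x) = C1 + sqrt(2)*x^4/4 - x^3/3 - 2*x


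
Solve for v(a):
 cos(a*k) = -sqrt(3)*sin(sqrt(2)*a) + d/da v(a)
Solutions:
 v(a) = C1 - sqrt(6)*cos(sqrt(2)*a)/2 + sin(a*k)/k


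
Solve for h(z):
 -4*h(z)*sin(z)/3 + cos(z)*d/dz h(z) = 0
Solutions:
 h(z) = C1/cos(z)^(4/3)


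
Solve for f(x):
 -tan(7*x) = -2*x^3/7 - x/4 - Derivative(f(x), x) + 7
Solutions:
 f(x) = C1 - x^4/14 - x^2/8 + 7*x - log(cos(7*x))/7


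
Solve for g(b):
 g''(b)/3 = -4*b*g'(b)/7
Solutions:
 g(b) = C1 + C2*erf(sqrt(42)*b/7)


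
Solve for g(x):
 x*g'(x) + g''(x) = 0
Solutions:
 g(x) = C1 + C2*erf(sqrt(2)*x/2)


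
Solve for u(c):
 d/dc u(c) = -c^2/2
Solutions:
 u(c) = C1 - c^3/6


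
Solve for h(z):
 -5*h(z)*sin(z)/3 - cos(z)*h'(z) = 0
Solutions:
 h(z) = C1*cos(z)^(5/3)


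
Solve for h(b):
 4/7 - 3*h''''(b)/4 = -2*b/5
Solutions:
 h(b) = C1 + C2*b + C3*b^2 + C4*b^3 + b^5/225 + 2*b^4/63


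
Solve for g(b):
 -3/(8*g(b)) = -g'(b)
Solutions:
 g(b) = -sqrt(C1 + 3*b)/2
 g(b) = sqrt(C1 + 3*b)/2


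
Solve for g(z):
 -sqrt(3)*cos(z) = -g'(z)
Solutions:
 g(z) = C1 + sqrt(3)*sin(z)


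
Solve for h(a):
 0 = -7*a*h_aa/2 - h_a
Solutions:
 h(a) = C1 + C2*a^(5/7)


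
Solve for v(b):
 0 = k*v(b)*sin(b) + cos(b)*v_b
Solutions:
 v(b) = C1*exp(k*log(cos(b)))


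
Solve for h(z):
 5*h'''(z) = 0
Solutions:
 h(z) = C1 + C2*z + C3*z^2


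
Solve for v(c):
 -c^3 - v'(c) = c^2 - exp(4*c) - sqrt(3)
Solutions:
 v(c) = C1 - c^4/4 - c^3/3 + sqrt(3)*c + exp(4*c)/4


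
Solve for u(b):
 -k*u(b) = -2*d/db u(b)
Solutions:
 u(b) = C1*exp(b*k/2)


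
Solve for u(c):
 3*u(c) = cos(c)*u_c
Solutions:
 u(c) = C1*(sin(c) + 1)^(3/2)/(sin(c) - 1)^(3/2)


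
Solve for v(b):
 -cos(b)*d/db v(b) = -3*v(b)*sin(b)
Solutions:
 v(b) = C1/cos(b)^3


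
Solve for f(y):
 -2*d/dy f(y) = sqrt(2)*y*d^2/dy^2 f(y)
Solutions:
 f(y) = C1 + C2*y^(1 - sqrt(2))


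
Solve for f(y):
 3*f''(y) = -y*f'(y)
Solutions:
 f(y) = C1 + C2*erf(sqrt(6)*y/6)


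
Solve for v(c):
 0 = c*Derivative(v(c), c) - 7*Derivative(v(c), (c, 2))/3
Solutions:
 v(c) = C1 + C2*erfi(sqrt(42)*c/14)


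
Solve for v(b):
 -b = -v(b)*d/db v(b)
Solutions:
 v(b) = -sqrt(C1 + b^2)
 v(b) = sqrt(C1 + b^2)


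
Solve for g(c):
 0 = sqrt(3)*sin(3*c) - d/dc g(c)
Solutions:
 g(c) = C1 - sqrt(3)*cos(3*c)/3
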